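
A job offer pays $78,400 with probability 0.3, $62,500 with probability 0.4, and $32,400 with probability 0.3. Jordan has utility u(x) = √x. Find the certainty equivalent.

$56,644

E[u] = 0.3·√78400 + 0.4·√62500 + 0.3·√32400 = 0.3·280 + 0.4·250 + 0.3·180 = 238
CE = (238)² = 56644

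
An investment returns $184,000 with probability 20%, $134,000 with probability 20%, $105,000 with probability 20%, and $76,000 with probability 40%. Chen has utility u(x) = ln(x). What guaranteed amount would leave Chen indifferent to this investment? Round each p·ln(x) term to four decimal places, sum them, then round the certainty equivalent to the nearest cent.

E[u] = 0.2·ln(184000) + 0.2·ln(134000) + 0.2·ln(105000) + 0.4·ln(76000) = 2.4245 + 2.3611 + 2.3123 + 4.4954 = 11.5933
CE = e^11.5933 ≈ 108369.29

$108,369.29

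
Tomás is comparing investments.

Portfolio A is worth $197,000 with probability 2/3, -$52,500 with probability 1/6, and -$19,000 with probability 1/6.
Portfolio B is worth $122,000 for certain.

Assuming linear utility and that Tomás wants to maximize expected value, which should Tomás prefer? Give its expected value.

Portfolio B ($122,000)

Portfolio A = 2/3 × 197000 + 1/6 × (-52500) + 1/6 × (-19000) = 131333.3333 − 8750 − 3166.6667 = 119416.6667
Portfolio B: 122000 (certain)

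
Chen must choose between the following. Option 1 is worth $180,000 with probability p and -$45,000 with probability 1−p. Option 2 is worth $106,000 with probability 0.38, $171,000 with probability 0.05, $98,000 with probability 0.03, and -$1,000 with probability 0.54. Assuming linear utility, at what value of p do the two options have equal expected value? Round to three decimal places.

p = 0.428

EV(Option 2) = 0.38 × 106000 + 0.05 × 171000 + 0.03 × 98000 + 0.54 × (-1000) = 40280 + 8550 + 2940 − 540 = 51230
p·180000 + (1−p)·(-45000) = 51230
225000p − 45000 = 51230
p = (51230 + 45000) / 225000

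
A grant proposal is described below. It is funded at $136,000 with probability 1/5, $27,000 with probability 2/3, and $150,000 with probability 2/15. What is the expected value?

EV = 1/5 × 136000 + 2/3 × 27000 + 2/15 × 150000 = 27200 + 18000 + 20000 = 65200

$65,200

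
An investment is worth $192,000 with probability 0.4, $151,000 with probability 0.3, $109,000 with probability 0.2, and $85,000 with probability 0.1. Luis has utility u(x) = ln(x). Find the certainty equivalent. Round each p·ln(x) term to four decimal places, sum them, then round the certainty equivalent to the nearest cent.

$147,031.19

E[u] = 0.4·ln(192000) + 0.3·ln(151000) + 0.2·ln(109000) + 0.1·ln(85000) = 4.8661 + 3.5775 + 2.3198 + 1.1350 = 11.8984
CE = e^11.8984 ≈ 147031.19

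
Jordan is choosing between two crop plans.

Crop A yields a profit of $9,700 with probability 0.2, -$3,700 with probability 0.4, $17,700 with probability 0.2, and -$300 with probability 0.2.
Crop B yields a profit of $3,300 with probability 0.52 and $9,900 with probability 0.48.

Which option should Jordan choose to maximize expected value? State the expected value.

Crop A = 0.2 × 9700 + 0.4 × (-3700) + 0.2 × 17700 + 0.2 × (-300) = 1940 − 1480 + 3540 − 60 = 3940
Crop B = 0.52 × 3300 + 0.48 × 9900 = 1716 + 4752 = 6468

Crop B ($6,468)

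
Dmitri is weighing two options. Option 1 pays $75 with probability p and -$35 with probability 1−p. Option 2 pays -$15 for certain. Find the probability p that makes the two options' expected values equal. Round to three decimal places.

p·75 + (1−p)·(-35) = -15
110p − 35 = -15
p = (-15 + 35) / 110

p = 0.182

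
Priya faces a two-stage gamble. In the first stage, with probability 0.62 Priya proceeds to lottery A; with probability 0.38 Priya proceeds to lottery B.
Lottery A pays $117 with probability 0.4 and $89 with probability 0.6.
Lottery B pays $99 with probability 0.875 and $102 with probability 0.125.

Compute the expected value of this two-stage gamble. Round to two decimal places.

EV(A) = 0.4 × 117 + 0.6 × 89 = 46.8 + 53.4 = 100.2
EV(B) = 0.875 × 99 + 0.125 × 102 = 86.625 + 12.75 = 99.375
Overall = 0.62 × 100.2 + 0.38 × 99.375 = 62.124 + 37.7625 = 99.8865

$99.89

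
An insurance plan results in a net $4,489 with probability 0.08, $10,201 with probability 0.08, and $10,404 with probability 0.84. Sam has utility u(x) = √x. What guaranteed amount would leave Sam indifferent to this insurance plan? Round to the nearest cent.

$9,824.77

E[u] = 0.08·√4489 + 0.08·√10201 + 0.84·√10404 = 0.08·67 + 0.08·101 + 0.84·102 = 99.12
CE = (99.12)² = 9824.7744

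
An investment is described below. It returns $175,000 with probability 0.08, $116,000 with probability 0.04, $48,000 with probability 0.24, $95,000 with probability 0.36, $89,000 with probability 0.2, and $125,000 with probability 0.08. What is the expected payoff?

EV = 0.08 × 175000 + 0.04 × 116000 + 0.24 × 48000 + 0.36 × 95000 + 0.2 × 89000 + 0.08 × 125000 = 14000 + 4640 + 11520 + 34200 + 17800 + 10000 = 92160

$92,160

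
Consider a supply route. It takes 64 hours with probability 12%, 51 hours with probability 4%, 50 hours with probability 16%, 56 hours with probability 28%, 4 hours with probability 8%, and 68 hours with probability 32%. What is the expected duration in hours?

55.48 hours

EV = 0.12 × 64 + 0.04 × 51 + 0.16 × 50 + 0.28 × 56 + 0.08 × 4 + 0.32 × 68 = 7.68 + 2.04 + 8 + 15.68 + 0.32 + 21.76 = 55.48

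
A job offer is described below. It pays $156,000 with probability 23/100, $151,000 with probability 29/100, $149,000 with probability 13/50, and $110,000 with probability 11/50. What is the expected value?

EV = 23/100 × 156000 + 29/100 × 151000 + 13/50 × 149000 + 11/50 × 110000 = 35880 + 43790 + 38740 + 24200 = 142610

$142,610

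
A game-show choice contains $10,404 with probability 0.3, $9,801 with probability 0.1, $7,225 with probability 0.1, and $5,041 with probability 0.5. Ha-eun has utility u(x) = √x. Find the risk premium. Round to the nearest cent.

$204.05

E[u] = 0.3·√10404 + 0.1·√9801 + 0.1·√7225 + 0.5·√5041 = 0.3·102 + 0.1·99 + 0.1·85 + 0.5·71 = 84.5
CE = (84.5)² = 7140.25
Risk premium = EV − CE = 7344.3 − 7140.25 = 204.05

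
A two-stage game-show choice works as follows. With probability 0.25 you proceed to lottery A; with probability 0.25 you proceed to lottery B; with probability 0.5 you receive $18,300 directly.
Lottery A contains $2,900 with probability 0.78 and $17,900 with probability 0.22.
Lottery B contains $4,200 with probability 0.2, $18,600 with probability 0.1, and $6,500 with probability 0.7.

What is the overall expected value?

$12,512.50

EV(A) = 0.78 × 2900 + 0.22 × 17900 = 2262 + 3938 = 6200
EV(B) = 0.2 × 4200 + 0.1 × 18600 + 0.7 × 6500 = 840 + 1860 + 4550 = 7250
Branch C: 18300 (certain)
Overall = 0.25 × 6200 + 0.25 × 7250 + 0.5 × 18300 = 1550 + 1812.5 + 9150 = 12512.5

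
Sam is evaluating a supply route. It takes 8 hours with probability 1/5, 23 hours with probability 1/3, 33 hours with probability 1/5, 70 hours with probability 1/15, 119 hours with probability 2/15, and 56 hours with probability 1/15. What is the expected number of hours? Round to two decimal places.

EV = 1/5 × 8 + 1/3 × 23 + 1/5 × 33 + 1/15 × 70 + 2/15 × 119 + 1/15 × 56 = 1.6 + 7.6667 + 6.6 + 4.6667 + 15.8667 + 3.7333 = 40.1333

40.13 hours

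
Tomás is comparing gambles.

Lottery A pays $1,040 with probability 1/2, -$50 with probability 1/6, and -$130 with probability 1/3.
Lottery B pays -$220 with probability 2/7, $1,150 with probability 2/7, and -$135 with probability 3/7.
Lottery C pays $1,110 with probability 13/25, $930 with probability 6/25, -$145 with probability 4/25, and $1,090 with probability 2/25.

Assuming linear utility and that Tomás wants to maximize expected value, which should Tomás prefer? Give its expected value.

Lottery A = 1/2 × 1040 + 1/6 × (-50) + 1/3 × (-130) = 520 − 8.3333 − 43.3333 = 468.3333
Lottery B = 2/7 × (-220) + 2/7 × 1150 + 3/7 × (-135) = -62.8571 + 328.5714 − 57.8571 = 207.8571
Lottery C = 13/25 × 1110 + 6/25 × 930 + 4/25 × (-145) + 2/25 × 1090 = 577.2 + 223.2 − 23.2 + 87.2 = 864.4

Lottery C ($864.40)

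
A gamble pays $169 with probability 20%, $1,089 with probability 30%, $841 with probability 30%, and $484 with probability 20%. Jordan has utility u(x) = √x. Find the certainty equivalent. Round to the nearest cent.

E[u] = 0.2·√169 + 0.3·√1089 + 0.3·√841 + 0.2·√484 = 0.2·13 + 0.3·33 + 0.3·29 + 0.2·22 = 25.6
CE = (25.6)² = 655.36

$655.36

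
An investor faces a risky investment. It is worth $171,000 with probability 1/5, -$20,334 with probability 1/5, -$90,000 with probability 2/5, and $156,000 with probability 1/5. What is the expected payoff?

EV = 1/5 × 171000 + 1/5 × (-20334) + 2/5 × (-90000) + 1/5 × 156000 = 34200 − 4066.8 − 36000 + 31200 = 25333.2

$25,333.20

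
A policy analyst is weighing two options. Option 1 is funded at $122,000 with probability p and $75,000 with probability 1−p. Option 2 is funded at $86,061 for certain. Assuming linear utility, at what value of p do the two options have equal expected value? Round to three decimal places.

p = 0.235

p·122000 + (1−p)·75000 = 86061
47000p + 75000 = 86061
p = (86061 − 75000) / 47000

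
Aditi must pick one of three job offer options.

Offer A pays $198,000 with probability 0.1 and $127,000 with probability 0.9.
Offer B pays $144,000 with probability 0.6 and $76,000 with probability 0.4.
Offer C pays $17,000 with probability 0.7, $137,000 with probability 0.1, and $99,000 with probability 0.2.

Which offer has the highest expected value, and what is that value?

Offer A = 0.1 × 198000 + 0.9 × 127000 = 19800 + 114300 = 134100
Offer B = 0.6 × 144000 + 0.4 × 76000 = 86400 + 30400 = 116800
Offer C = 0.7 × 17000 + 0.1 × 137000 + 0.2 × 99000 = 11900 + 13700 + 19800 = 45400

Offer A ($134,100)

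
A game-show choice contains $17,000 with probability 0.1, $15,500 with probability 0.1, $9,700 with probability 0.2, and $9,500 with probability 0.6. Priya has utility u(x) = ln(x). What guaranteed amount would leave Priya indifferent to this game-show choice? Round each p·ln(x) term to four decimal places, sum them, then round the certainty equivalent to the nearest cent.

$10,619.00

E[u] = 0.1·ln(17000) + 0.1·ln(15500) + 0.2·ln(9700) + 0.6·ln(9500) = 0.9741 + 0.9649 + 1.8360 + 5.4954 = 9.2704
CE = e^9.2704 ≈ 10619.00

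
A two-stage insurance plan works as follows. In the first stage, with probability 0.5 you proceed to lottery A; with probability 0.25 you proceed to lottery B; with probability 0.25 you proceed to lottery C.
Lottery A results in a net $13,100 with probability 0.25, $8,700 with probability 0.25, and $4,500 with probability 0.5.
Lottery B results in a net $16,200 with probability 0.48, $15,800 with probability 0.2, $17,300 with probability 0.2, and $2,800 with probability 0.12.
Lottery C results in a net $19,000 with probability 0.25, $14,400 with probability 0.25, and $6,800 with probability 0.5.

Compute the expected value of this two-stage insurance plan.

$10,470.50

EV(A) = 0.25 × 13100 + 0.25 × 8700 + 0.5 × 4500 = 3275 + 2175 + 2250 = 7700
EV(B) = 0.48 × 16200 + 0.2 × 15800 + 0.2 × 17300 + 0.12 × 2800 = 7776 + 3160 + 3460 + 336 = 14732
EV(C) = 0.25 × 19000 + 0.25 × 14400 + 0.5 × 6800 = 4750 + 3600 + 3400 = 11750
Overall = 0.5 × 7700 + 0.25 × 14732 + 0.25 × 11750 = 3850 + 3683 + 2937.5 = 10470.5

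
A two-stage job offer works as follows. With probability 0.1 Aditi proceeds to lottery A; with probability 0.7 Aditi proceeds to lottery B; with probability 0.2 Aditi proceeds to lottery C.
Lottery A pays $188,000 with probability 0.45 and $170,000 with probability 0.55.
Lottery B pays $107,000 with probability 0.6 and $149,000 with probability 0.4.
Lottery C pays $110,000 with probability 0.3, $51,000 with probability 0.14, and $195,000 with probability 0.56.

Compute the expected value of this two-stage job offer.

$134,338

EV(A) = 0.45 × 188000 + 0.55 × 170000 = 84600 + 93500 = 178100
EV(B) = 0.6 × 107000 + 0.4 × 149000 = 64200 + 59600 = 123800
EV(C) = 0.3 × 110000 + 0.14 × 51000 + 0.56 × 195000 = 33000 + 7140 + 109200 = 149340
Overall = 0.1 × 178100 + 0.7 × 123800 + 0.2 × 149340 = 17810 + 86660 + 29868 = 134338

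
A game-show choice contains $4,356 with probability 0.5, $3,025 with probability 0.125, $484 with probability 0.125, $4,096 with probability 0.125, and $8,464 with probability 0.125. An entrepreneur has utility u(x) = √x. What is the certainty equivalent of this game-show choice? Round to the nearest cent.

E[u] = 0.5·√4356 + 0.125·√3025 + 0.125·√484 + 0.125·√4096 + 0.125·√8464 = 0.5·66 + 0.125·55 + 0.125·22 + 0.125·64 + 0.125·92 = 62.125
CE = (62.125)² = 3859.515625

$3,859.52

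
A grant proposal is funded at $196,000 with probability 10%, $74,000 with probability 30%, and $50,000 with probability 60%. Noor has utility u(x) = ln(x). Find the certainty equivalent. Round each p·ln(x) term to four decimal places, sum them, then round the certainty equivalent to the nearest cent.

E[u] = 0.1·ln(196000) + 0.3·ln(74000) + 0.6·ln(50000) = 1.2186 + 3.3635 + 6.4919 = 11.0740
CE = e^11.0740 ≈ 64472.88

$64,472.88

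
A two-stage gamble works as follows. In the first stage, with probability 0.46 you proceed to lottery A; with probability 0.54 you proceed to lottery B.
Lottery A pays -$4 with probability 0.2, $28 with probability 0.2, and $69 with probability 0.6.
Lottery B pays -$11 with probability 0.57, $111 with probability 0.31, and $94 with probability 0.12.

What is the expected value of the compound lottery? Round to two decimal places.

EV(A) = 0.2 × (-4) + 0.2 × 28 + 0.6 × 69 = -0.8 + 5.6 + 41.4 = 46.2
EV(B) = 0.57 × (-11) + 0.31 × 111 + 0.12 × 94 = -6.27 + 34.41 + 11.28 = 39.42
Overall = 0.46 × 46.2 + 0.54 × 39.42 = 21.252 + 21.2868 = 42.5388

$42.54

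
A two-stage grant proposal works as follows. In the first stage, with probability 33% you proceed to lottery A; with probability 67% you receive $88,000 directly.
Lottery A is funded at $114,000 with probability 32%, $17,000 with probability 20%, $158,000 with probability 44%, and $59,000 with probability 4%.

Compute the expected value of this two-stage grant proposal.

EV(A) = 0.32 × 114000 + 0.2 × 17000 + 0.44 × 158000 + 0.04 × 59000 = 36480 + 3400 + 69520 + 2360 = 111760
Branch B: 88000 (certain)
Overall = 0.33 × 111760 + 0.67 × 88000 = 36880.8 + 58960 = 95840.8

$95,840.80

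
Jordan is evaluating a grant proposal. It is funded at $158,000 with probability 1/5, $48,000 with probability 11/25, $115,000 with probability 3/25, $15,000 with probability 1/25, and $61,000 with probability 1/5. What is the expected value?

EV = 1/5 × 158000 + 11/25 × 48000 + 3/25 × 115000 + 1/25 × 15000 + 1/5 × 61000 = 31600 + 21120 + 13800 + 600 + 12200 = 79320

$79,320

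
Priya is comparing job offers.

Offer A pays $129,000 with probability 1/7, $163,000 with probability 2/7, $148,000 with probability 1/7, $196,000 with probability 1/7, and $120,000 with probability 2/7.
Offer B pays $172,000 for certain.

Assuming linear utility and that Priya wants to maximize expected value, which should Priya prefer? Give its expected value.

Offer B ($172,000)

Offer A = 1/7 × 129000 + 2/7 × 163000 + 1/7 × 148000 + 1/7 × 196000 + 2/7 × 120000 = 18428.5714 + 46571.4286 + 21142.8571 + 28000 + 34285.7143 = 148428.5714
Offer B: 172000 (certain)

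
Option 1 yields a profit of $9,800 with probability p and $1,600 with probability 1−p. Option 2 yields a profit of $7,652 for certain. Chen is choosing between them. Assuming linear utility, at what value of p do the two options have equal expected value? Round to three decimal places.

p·9800 + (1−p)·1600 = 7652
8200p + 1600 = 7652
p = (7652 − 1600) / 8200

p = 0.738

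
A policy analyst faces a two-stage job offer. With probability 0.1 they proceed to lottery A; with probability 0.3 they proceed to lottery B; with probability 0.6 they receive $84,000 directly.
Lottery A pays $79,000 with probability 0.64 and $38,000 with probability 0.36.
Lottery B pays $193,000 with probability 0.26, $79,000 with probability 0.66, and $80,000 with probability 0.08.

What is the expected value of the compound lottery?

EV(A) = 0.64 × 79000 + 0.36 × 38000 = 50560 + 13680 = 64240
EV(B) = 0.26 × 193000 + 0.66 × 79000 + 0.08 × 80000 = 50180 + 52140 + 6400 = 108720
Branch C: 84000 (certain)
Overall = 0.1 × 64240 + 0.3 × 108720 + 0.6 × 84000 = 6424 + 32616 + 50400 = 89440

$89,440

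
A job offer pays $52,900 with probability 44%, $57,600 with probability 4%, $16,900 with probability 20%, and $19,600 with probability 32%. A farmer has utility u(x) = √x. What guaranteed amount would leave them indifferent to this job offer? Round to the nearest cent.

$32,978.56

E[u] = 0.44·√52900 + 0.04·√57600 + 0.2·√16900 + 0.32·√19600 = 0.44·230 + 0.04·240 + 0.2·130 + 0.32·140 = 181.6
CE = (181.6)² = 32978.56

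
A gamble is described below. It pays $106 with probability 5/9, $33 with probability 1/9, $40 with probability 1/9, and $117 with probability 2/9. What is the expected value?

$93

EV = 5/9 × 106 + 1/9 × 33 + 1/9 × 40 + 2/9 × 117 = 58.8889 + 3.6667 + 4.4444 + 26 = 93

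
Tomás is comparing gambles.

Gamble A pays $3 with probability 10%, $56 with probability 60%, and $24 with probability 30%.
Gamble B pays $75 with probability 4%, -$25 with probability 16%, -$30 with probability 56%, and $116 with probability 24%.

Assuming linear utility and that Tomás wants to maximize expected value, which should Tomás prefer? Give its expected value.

Gamble A ($41.10)

Gamble A = 0.1 × 3 + 0.6 × 56 + 0.3 × 24 = 0.3 + 33.6 + 7.2 = 41.1
Gamble B = 0.04 × 75 + 0.16 × (-25) + 0.56 × (-30) + 0.24 × 116 = 3 − 4 − 16.8 + 27.84 = 10.04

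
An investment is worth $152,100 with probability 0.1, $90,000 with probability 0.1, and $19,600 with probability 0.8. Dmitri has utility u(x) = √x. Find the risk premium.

E[u] = 0.1·√152100 + 0.1·√90000 + 0.8·√19600 = 0.1·390 + 0.1·300 + 0.8·140 = 181
CE = (181)² = 32761
Risk premium = EV − CE = 39890 − 32761 = 7129

$7,129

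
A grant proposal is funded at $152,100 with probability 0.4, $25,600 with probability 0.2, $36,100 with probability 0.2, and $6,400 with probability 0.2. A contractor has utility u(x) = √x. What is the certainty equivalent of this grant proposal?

E[u] = 0.4·√152100 + 0.2·√25600 + 0.2·√36100 + 0.2·√6400 = 0.4·390 + 0.2·160 + 0.2·190 + 0.2·80 = 242
CE = (242)² = 58564

$58,564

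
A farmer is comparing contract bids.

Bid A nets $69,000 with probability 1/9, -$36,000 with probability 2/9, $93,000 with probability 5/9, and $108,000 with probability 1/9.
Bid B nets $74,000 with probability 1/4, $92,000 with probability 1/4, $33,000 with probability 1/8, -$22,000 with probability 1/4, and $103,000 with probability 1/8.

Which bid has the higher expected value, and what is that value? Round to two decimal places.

Bid A = 1/9 × 69000 + 2/9 × (-36000) + 5/9 × 93000 + 1/9 × 108000 = 7666.6667 − 8000 + 51666.6667 + 12000 = 63333.3333
Bid B = 1/4 × 74000 + 1/4 × 92000 + 1/8 × 33000 + 1/4 × (-22000) + 1/8 × 103000 = 18500 + 23000 + 4125 − 5500 + 12875 = 53000

Bid A ($63,333.33)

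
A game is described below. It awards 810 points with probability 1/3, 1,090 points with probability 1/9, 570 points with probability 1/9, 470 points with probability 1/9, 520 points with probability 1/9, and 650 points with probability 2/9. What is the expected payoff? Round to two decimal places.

708.89 points

EV = 1/3 × 810 + 1/9 × 1090 + 1/9 × 570 + 1/9 × 470 + 1/9 × 520 + 2/9 × 650 = 270 + 121.1111 + 63.3333 + 52.2222 + 57.7778 + 144.4444 = 708.8889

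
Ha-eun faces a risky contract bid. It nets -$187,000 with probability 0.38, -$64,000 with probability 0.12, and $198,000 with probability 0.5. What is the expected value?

EV = 0.38 × (-187000) + 0.12 × (-64000) + 0.5 × 198000 = -71060 − 7680 + 99000 = 20260

$20,260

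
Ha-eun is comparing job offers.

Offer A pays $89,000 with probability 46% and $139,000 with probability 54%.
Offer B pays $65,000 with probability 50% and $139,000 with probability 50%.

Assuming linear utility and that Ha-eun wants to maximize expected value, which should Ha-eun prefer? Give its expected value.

Offer A ($116,000)

Offer A = 0.46 × 89000 + 0.54 × 139000 = 40940 + 75060 = 116000
Offer B = 0.5 × 65000 + 0.5 × 139000 = 32500 + 69500 = 102000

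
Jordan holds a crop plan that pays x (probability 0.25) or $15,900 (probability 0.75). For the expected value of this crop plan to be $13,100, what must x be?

x = $4,700

0.25·x + 0.75·15900 = 13100
0.25·x = 13100 − 11925 = 1175
x = 1175 / 0.25 = 4700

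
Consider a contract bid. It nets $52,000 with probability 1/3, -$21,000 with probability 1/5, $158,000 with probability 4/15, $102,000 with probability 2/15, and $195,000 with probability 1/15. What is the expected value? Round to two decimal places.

EV = 1/3 × 52000 + 1/5 × (-21000) + 4/15 × 158000 + 2/15 × 102000 + 1/15 × 195000 = 17333.3333 − 4200 + 42133.3333 + 13600 + 13000 = 81866.6667

$81,866.67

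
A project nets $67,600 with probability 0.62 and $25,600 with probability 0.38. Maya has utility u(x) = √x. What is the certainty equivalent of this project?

E[u] = 0.62·√67600 + 0.38·√25600 = 0.62·260 + 0.38·160 = 222
CE = (222)² = 49284

$49,284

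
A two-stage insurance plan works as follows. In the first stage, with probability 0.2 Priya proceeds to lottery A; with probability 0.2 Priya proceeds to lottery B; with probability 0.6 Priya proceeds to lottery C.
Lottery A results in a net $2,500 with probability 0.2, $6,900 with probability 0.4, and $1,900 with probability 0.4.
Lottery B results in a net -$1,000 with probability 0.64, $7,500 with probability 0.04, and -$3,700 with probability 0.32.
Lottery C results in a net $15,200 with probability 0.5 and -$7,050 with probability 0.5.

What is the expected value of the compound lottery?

EV(A) = 0.2 × 2500 + 0.4 × 6900 + 0.4 × 1900 = 500 + 2760 + 760 = 4020
EV(B) = 0.64 × (-1000) + 0.04 × 7500 + 0.32 × (-3700) = -640 + 300 − 1184 = -1524
EV(C) = 0.5 × 15200 + 0.5 × (-7050) = 7600 − 3525 = 4075
Overall = 0.2 × 4020 + 0.2 × (-1524) + 0.6 × 4075 = 804 − 304.8 + 2445 = 2944.2

$2,944.20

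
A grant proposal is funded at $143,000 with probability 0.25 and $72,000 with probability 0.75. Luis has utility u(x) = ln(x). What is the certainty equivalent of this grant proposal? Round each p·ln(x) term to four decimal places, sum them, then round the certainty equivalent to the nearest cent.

$85,468.23

E[u] = 0.25·ln(143000) + 0.75·ln(72000) = 2.9676 + 8.3883 = 11.3559
CE = e^11.3559 ≈ 85468.23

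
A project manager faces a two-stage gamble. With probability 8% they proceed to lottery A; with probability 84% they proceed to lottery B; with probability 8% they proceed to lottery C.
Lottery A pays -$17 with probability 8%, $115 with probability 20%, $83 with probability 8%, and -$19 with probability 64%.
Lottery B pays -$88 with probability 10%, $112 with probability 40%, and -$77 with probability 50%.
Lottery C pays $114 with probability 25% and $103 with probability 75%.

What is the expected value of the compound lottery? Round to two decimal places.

EV(A) = 0.08 × (-17) + 0.2 × 115 + 0.08 × 83 + 0.64 × (-19) = -1.36 + 23 + 6.64 − 12.16 = 16.12
EV(B) = 0.1 × (-88) + 0.4 × 112 + 0.5 × (-77) = -8.8 + 44.8 − 38.5 = -2.5
EV(C) = 0.25 × 114 + 0.75 × 103 = 28.5 + 77.25 = 105.75
Overall = 0.08 × 16.12 + 0.84 × (-2.5) + 0.08 × 105.75 = 1.2896 − 2.1 + 8.46 = 7.6496

$7.65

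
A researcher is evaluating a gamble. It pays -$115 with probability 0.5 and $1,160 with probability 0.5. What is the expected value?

$522.50

EV = 0.5 × (-115) + 0.5 × 1160 = -57.5 + 580 = 522.5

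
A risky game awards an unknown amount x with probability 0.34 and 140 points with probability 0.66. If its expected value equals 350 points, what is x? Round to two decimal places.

0.34·x + 0.66·140 = 350
0.34·x = 350 − 92.4 = 257.6
x = 257.6 / 0.34 = 757.6471

x = 757.65 points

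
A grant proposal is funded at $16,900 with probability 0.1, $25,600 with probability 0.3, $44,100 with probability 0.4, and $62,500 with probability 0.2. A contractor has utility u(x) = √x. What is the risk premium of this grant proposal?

$1,485

E[u] = 0.1·√16900 + 0.3·√25600 + 0.4·√44100 + 0.2·√62500 = 0.1·130 + 0.3·160 + 0.4·210 + 0.2·250 = 195
CE = (195)² = 38025
Risk premium = EV − CE = 39510 − 38025 = 1485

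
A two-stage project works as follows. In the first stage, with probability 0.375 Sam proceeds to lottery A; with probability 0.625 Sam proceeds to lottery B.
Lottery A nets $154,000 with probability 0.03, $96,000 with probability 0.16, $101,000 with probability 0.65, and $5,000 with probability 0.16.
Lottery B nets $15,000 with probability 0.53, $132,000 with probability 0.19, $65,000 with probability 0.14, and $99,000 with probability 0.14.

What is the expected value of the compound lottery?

$67,405

EV(A) = 0.03 × 154000 + 0.16 × 96000 + 0.65 × 101000 + 0.16 × 5000 = 4620 + 15360 + 65650 + 800 = 86430
EV(B) = 0.53 × 15000 + 0.19 × 132000 + 0.14 × 65000 + 0.14 × 99000 = 7950 + 25080 + 9100 + 13860 = 55990
Overall = 0.375 × 86430 + 0.625 × 55990 = 32411.25 + 34993.75 = 67405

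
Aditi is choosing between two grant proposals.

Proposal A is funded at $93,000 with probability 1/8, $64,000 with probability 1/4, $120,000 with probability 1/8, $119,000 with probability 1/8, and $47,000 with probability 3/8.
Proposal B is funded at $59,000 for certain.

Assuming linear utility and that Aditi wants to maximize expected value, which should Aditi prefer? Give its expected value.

Proposal A = 1/8 × 93000 + 1/4 × 64000 + 1/8 × 120000 + 1/8 × 119000 + 3/8 × 47000 = 11625 + 16000 + 15000 + 14875 + 17625 = 75125
Proposal B: 59000 (certain)

Proposal A ($75,125)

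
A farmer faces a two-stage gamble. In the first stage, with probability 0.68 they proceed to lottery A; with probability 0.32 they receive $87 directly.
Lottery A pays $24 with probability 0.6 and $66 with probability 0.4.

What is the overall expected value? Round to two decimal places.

EV(A) = 0.6 × 24 + 0.4 × 66 = 14.4 + 26.4 = 40.8
Branch B: 87 (certain)
Overall = 0.68 × 40.8 + 0.32 × 87 = 27.744 + 27.84 = 55.584

$55.58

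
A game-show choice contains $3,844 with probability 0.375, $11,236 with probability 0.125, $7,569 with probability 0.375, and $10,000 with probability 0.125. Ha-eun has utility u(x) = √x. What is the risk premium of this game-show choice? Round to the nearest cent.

$271.73

E[u] = 0.375·√3844 + 0.125·√11236 + 0.375·√7569 + 0.125·√10000 = 0.375·62 + 0.125·106 + 0.375·87 + 0.125·100 = 81.625
CE = (81.625)² = 6662.640625
Risk premium = EV − CE = 6934.375 − 6662.640625 = 271.734375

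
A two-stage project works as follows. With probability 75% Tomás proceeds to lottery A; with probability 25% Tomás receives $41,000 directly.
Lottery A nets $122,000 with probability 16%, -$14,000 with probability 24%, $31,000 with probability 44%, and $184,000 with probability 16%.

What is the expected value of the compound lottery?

EV(A) = 0.16 × 122000 + 0.24 × (-14000) + 0.44 × 31000 + 0.16 × 184000 = 19520 − 3360 + 13640 + 29440 = 59240
Branch B: 41000 (certain)
Overall = 0.75 × 59240 + 0.25 × 41000 = 44430 + 10250 = 54680

$54,680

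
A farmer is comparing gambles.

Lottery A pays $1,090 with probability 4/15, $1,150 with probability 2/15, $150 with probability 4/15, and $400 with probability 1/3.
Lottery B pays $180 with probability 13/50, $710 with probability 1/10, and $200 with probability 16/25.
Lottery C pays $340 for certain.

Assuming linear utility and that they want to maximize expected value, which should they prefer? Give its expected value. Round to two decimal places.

Lottery A = 4/15 × 1090 + 2/15 × 1150 + 4/15 × 150 + 1/3 × 400 = 290.6667 + 153.3333 + 40 + 133.3333 = 617.3333
Lottery B = 13/50 × 180 + 1/10 × 710 + 16/25 × 200 = 46.8 + 71 + 128 = 245.8
Lottery C: 340 (certain)

Lottery A ($617.33)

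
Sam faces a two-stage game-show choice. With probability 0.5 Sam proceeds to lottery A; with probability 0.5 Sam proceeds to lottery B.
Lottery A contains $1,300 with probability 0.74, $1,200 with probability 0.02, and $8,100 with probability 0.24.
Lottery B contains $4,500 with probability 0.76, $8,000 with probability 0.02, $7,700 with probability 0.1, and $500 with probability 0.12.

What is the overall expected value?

$3,670

EV(A) = 0.74 × 1300 + 0.02 × 1200 + 0.24 × 8100 = 962 + 24 + 1944 = 2930
EV(B) = 0.76 × 4500 + 0.02 × 8000 + 0.1 × 7700 + 0.12 × 500 = 3420 + 160 + 770 + 60 = 4410
Overall = 0.5 × 2930 + 0.5 × 4410 = 1465 + 2205 = 3670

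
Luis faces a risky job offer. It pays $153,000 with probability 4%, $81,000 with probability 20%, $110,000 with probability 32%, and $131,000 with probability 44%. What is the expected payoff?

EV = 0.04 × 153000 + 0.2 × 81000 + 0.32 × 110000 + 0.44 × 131000 = 6120 + 16200 + 35200 + 57640 = 115160

$115,160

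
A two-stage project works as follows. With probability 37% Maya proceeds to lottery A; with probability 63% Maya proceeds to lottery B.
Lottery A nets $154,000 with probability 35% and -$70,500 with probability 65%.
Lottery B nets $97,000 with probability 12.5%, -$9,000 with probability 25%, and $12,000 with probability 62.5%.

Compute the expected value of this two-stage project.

EV(A) = 0.35 × 154000 + 0.65 × (-70500) = 53900 − 45825 = 8075
EV(B) = 0.125 × 97000 + 0.25 × (-9000) + 0.625 × 12000 = 12125 − 2250 + 7500 = 17375
Overall = 0.37 × 8075 + 0.63 × 17375 = 2987.75 + 10946.25 = 13934

$13,934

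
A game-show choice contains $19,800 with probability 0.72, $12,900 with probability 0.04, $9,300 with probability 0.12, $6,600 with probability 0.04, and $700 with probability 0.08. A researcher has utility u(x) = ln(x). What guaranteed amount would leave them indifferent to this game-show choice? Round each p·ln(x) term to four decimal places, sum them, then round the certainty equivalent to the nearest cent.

E[u] = 0.72·ln(19800) + 0.04·ln(12900) + 0.12·ln(9300) + 0.04·ln(6600) + 0.08·ln(700) = 7.1233 + 0.3786 + 1.0965 + 0.3518 + 0.5241 = 9.4743
CE = e^9.4743 ≈ 13020.76

$13,020.76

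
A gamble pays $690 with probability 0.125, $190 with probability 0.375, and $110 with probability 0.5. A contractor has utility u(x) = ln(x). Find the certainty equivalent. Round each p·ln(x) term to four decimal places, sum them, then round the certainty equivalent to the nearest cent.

E[u] = 0.125·ln(690) + 0.375·ln(190) + 0.5·ln(110) = 0.8171 + 1.9676 + 2.3502 = 5.1349
CE = e^5.1349 ≈ 169.85

$169.85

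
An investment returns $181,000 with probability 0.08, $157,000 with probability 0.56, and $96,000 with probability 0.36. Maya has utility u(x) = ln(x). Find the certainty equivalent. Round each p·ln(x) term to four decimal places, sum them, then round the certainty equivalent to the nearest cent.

$133,026.02

E[u] = 0.08·ln(181000) + 0.56·ln(157000) + 0.36·ln(96000) = 0.9685 + 6.6998 + 4.1300 = 11.7983
CE = e^11.7983 ≈ 133026.02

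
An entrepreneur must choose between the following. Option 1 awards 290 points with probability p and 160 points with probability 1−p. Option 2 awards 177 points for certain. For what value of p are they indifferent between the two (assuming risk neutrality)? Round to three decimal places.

p·290 + (1−p)·160 = 177
130p + 160 = 177
p = (177 − 160) / 130

p = 0.131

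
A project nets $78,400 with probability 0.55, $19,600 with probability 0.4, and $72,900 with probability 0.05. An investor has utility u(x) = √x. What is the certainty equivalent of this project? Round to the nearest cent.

$49,952.25

E[u] = 0.55·√78400 + 0.4·√19600 + 0.05·√72900 = 0.55·280 + 0.4·140 + 0.05·270 = 223.5
CE = (223.5)² = 49952.25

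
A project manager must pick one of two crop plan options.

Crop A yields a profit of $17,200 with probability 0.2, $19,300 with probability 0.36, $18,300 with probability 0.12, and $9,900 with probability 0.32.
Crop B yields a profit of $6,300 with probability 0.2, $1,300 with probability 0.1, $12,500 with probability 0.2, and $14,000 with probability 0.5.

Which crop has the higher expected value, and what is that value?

Crop A ($15,752)

Crop A = 0.2 × 17200 + 0.36 × 19300 + 0.12 × 18300 + 0.32 × 9900 = 3440 + 6948 + 2196 + 3168 = 15752
Crop B = 0.2 × 6300 + 0.1 × 1300 + 0.2 × 12500 + 0.5 × 14000 = 1260 + 130 + 2500 + 7000 = 10890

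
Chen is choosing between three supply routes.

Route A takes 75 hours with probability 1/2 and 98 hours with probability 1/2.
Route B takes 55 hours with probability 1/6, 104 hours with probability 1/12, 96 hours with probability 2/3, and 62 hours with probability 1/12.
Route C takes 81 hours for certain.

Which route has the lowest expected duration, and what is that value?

Route C (81 hours)

Route A = 1/2 × 75 + 1/2 × 98 = 37.5 + 49 = 86.5
Route B = 1/6 × 55 + 1/12 × 104 + 2/3 × 96 + 1/12 × 62 = 9.1667 + 8.6667 + 64 + 5.1667 = 87
Route C: 81 (certain)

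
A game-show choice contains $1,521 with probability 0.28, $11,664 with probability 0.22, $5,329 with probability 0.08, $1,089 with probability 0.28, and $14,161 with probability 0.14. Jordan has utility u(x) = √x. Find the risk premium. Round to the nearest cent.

$1,294.12

E[u] = 0.28·√1521 + 0.22·√11664 + 0.08·√5329 + 0.28·√1089 + 0.14·√14161 = 0.28·39 + 0.22·108 + 0.08·73 + 0.28·33 + 0.14·119 = 66.42
CE = (66.42)² = 4411.6164
Risk premium = EV − CE = 5705.74 − 4411.6164 = 1294.1236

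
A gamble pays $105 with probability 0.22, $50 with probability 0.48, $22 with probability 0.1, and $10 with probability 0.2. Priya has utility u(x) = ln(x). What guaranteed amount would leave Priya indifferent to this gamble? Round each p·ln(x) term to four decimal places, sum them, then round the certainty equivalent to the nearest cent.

$39.30

E[u] = 0.22·ln(105) + 0.48·ln(50) + 0.1·ln(22) + 0.2·ln(10) = 1.0239 + 1.8778 + 0.3091 + 0.4605 = 3.6713
CE = e^3.6713 ≈ 39.30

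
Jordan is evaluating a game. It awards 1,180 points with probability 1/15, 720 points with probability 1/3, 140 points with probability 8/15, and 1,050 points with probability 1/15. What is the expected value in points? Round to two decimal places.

EV = 1/15 × 1180 + 1/3 × 720 + 8/15 × 140 + 1/15 × 1050 = 78.6667 + 240 + 74.6667 + 70 = 463.3333

463.33 points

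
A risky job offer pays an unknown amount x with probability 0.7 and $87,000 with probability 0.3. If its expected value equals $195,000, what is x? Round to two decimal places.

x = $241,285.71

0.7·x + 0.3·87000 = 195000
0.7·x = 195000 − 26100 = 168900
x = 168900 / 0.7 = 241285.7143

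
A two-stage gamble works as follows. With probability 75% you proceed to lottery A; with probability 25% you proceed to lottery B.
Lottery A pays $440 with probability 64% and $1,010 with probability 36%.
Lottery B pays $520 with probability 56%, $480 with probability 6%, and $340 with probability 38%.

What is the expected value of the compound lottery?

$596.20

EV(A) = 0.64 × 440 + 0.36 × 1010 = 281.6 + 363.6 = 645.2
EV(B) = 0.56 × 520 + 0.06 × 480 + 0.38 × 340 = 291.2 + 28.8 + 129.2 = 449.2
Overall = 0.75 × 645.2 + 0.25 × 449.2 = 483.9 + 112.3 = 596.2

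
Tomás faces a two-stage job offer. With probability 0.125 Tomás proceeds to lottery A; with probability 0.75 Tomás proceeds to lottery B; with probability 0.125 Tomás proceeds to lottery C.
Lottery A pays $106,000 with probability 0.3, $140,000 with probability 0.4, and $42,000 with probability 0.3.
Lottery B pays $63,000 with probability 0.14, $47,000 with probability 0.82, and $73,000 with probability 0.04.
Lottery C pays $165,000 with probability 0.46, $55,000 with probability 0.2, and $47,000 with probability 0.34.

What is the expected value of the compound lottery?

$63,120

EV(A) = 0.3 × 106000 + 0.4 × 140000 + 0.3 × 42000 = 31800 + 56000 + 12600 = 100400
EV(B) = 0.14 × 63000 + 0.82 × 47000 + 0.04 × 73000 = 8820 + 38540 + 2920 = 50280
EV(C) = 0.46 × 165000 + 0.2 × 55000 + 0.34 × 47000 = 75900 + 11000 + 15980 = 102880
Overall = 0.125 × 100400 + 0.75 × 50280 + 0.125 × 102880 = 12550 + 37710 + 12860 = 63120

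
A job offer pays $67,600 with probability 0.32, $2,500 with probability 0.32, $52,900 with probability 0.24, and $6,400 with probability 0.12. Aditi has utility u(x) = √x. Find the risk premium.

E[u] = 0.32·√67600 + 0.32·√2500 + 0.24·√52900 + 0.12·√6400 = 0.32·260 + 0.32·50 + 0.24·230 + 0.12·80 = 164
CE = (164)² = 26896
Risk premium = EV − CE = 35896 − 26896 = 9000

$9,000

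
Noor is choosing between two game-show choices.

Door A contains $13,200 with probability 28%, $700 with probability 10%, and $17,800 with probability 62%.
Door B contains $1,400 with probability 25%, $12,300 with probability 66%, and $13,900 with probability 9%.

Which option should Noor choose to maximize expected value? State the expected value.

Door A = 0.28 × 13200 + 0.1 × 700 + 0.62 × 17800 = 3696 + 70 + 11036 = 14802
Door B = 0.25 × 1400 + 0.66 × 12300 + 0.09 × 13900 = 350 + 8118 + 1251 = 9719

Door A ($14,802)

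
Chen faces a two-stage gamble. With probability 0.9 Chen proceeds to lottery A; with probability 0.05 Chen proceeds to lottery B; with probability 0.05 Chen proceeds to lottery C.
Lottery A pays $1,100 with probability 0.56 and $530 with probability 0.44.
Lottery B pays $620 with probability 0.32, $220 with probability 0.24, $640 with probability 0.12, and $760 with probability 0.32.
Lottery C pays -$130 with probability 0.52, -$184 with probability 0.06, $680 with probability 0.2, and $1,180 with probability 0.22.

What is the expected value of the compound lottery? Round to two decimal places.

EV(A) = 0.56 × 1100 + 0.44 × 530 = 616 + 233.2 = 849.2
EV(B) = 0.32 × 620 + 0.24 × 220 + 0.12 × 640 + 0.32 × 760 = 198.4 + 52.8 + 76.8 + 243.2 = 571.2
EV(C) = 0.52 × (-130) + 0.06 × (-184) + 0.2 × 680 + 0.22 × 1180 = -67.6 − 11.04 + 136 + 259.6 = 316.96
Overall = 0.9 × 849.2 + 0.05 × 571.2 + 0.05 × 316.96 = 764.28 + 28.56 + 15.848 = 808.688

$808.69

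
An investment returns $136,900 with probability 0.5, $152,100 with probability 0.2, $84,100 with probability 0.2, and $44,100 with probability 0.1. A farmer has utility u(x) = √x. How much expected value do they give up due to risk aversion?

E[u] = 0.5·√136900 + 0.2·√152100 + 0.2·√84100 + 0.1·√44100 = 0.5·370 + 0.2·390 + 0.2·290 + 0.1·210 = 342
CE = (342)² = 116964
Risk premium = EV − CE = 120100 − 116964 = 3136

$3,136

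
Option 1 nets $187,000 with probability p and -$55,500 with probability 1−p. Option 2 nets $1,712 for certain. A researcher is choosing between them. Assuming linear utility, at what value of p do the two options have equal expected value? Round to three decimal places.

p = 0.236

p·187000 + (1−p)·(-55500) = 1712
242500p − 55500 = 1712
p = (1712 + 55500) / 242500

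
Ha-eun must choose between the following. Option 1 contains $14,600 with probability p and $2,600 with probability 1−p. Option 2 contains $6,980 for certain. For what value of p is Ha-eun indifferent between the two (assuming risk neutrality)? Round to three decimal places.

p = 0.365

p·14600 + (1−p)·2600 = 6980
12000p + 2600 = 6980
p = (6980 − 2600) / 12000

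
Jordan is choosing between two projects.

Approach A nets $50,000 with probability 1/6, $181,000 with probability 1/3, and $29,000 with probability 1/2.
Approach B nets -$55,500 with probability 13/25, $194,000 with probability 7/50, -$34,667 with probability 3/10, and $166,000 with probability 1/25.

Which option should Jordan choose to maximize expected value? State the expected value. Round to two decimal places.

Approach A ($83,166.67)

Approach A = 1/6 × 50000 + 1/3 × 181000 + 1/2 × 29000 = 8333.3333 + 60333.3333 + 14500 = 83166.6667
Approach B = 13/25 × (-55500) + 7/50 × 194000 + 3/10 × (-34667) + 1/25 × 166000 = -28860 + 27160 − 10400.1 + 6640 = -5460.1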